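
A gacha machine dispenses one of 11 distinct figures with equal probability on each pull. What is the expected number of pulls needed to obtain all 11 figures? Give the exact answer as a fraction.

After i distinct types are collected, each trial gives a new one with probability (11−i)/11, so the expected wait for the next new type is 11/(11−i).
E = 11/11 + 11/10 + 11/9 + 11/8 + 11/7 + 11/6 + 11/5 + 11/4 + 11/3 + 11/2 + 11/1 = 83711/2520.

83711/2520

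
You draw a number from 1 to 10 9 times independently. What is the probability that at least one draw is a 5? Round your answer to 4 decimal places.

0.6126

P(no draw is a 5) = (9/10)^9 ≈ 0.3874.
P(at least one) = 1 − 0.3874 = 0.6126.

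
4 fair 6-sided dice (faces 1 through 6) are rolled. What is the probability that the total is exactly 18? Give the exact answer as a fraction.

5/81

There are 6^4 = 1296 equally likely outcomes.
The number of ordered 4-tuples from {1,…,6} summing to 18 is 80.
P(sum = 18) = 80/1296 = 5/81.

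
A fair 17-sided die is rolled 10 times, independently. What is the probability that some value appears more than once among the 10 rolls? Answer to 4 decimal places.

P(all 10 different) = 17/17 · 16/17 · ··· · 8/17 ≈ 0.0350.
P(at least two equal) = 1 − 0.0350 = 0.9650.

0.9650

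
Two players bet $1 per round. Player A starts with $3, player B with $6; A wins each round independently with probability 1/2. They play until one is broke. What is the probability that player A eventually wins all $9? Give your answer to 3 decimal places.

0.333

With a fair step, P(i) = ½P(i−1) + ½P(i+1) with P(0)=0, P(9)=1 has the linear solution P(i) = i/9.
P(3) = 3/9 = 1/3 ≈ 0.333.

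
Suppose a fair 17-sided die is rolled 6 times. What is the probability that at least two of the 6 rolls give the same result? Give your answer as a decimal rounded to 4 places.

P(all 6 different) = 17/17 · 16/17 · ··· · 12/17 ≈ 0.3692.
P(at least two equal) = 1 − 0.3692 = 0.6308.

0.6308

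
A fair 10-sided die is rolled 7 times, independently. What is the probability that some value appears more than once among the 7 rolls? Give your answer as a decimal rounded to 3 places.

0.940

P(all 7 different) = 10/10 · 9/10 · ··· · 4/10 ≈ 0.060.
P(at least two equal) = 1 − 0.060 = 0.940.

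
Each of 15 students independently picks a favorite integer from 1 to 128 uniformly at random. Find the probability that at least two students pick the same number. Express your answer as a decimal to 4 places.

0.5739

It's easier to compute the probability that all 15 are distinct.
P(all distinct) = 128/128 · 127/128 · ··· · 114/128 ≈ 0.4261.
So the probability of at least one match is 1 − 0.4261 = 0.5739.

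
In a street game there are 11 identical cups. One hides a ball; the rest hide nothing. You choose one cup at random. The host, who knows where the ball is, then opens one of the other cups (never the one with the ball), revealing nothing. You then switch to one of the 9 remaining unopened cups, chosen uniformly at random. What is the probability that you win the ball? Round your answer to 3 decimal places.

0.101

Your original cup holds the ball with probability 1/11, so the other 10 collectively hold it with probability 10/11.
The host can always find an empty cup to open, so this doesn't change that 10/11; it is now spread over the 9 remaining unopened cups.
P(win by switching) = (10/11) · (1/9) = 10/99 ≈ 0.101.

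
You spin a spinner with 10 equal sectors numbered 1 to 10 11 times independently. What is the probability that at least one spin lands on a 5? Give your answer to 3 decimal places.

P(no spin lands on a 5) = (9/10)^11 ≈ 0.314.
P(at least one) = 1 − 0.314 = 0.686.

0.686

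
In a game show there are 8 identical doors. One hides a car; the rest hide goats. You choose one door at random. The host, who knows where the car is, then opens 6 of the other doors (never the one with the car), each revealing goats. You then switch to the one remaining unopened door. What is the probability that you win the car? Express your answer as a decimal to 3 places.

Your original door holds the car with probability 1/8, so the other 7 collectively hold it with probability 7/8.
The host can always find 6 empty doors to open, so the reveals don't change that 7/8; it is now spread over the 1 remaining unopened door.
P(win by switching) = (7/8) · (1/1) = 7/8 ≈ 0.875.

0.875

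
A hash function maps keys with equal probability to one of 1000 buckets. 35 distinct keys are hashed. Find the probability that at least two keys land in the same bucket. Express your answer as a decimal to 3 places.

0.452

It's easier to compute the probability that all 35 are distinct.
P(all distinct) = 1000/1000 · 999/1000 · ··· · 966/1000 ≈ 0.548.
So the probability of at least one match is 1 − 0.548 = 0.452.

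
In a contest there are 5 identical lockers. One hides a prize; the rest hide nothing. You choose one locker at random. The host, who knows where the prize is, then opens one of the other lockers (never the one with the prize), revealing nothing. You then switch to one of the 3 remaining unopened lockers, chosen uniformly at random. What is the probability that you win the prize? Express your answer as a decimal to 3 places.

Your original locker holds the prize with probability 1/5, so the other 4 collectively hold it with probability 4/5.
The host can always find an empty locker to open, so this doesn't change that 4/5; it is now spread over the 3 remaining unopened lockers.
P(win by switching) = (4/5) · (1/3) = 4/15 ≈ 0.267.

0.267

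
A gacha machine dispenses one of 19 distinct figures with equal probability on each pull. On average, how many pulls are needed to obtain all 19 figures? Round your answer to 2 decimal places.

67.41

After i distinct types are collected, each trial gives a new one with probability (19−i)/19, so the expected wait for the next new type is 19/(19−i).
E = 19/19 + 19/18 + 19/17 + 19/16 + 19/15 + 19/14 + 19/13 + 19/12 + 19/11 + 19/10 + 19/9 + 19/8 + 19/7 + 19/6 + 19/5 + 19/4 + 19/3 + 19/2 + 19/1 = 275295799/4084080 ≈ 67.41.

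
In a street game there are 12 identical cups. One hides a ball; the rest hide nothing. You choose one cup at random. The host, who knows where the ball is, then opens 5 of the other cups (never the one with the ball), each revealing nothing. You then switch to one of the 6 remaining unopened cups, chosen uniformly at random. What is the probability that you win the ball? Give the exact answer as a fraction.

Your original cup holds the ball with probability 1/12, so the other 11 collectively hold it with probability 11/12.
The host can always find 5 empty cups to open, so the reveals don't change that 11/12; it is now spread over the 6 remaining unopened cups.
P(win by switching) = (11/12) · (1/6) = 11/72.

11/72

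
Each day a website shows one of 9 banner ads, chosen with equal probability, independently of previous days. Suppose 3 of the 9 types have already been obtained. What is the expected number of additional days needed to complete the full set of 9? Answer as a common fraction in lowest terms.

441/20

Starting from 3 distinct types, each trial gives a new one with probability (9−i)/9 when i types are held, so the wait for the next new type is 9/(9−i).
E = 9/6 + 9/5 + 9/4 + 9/3 + 9/2 + 9/1 = 441/20.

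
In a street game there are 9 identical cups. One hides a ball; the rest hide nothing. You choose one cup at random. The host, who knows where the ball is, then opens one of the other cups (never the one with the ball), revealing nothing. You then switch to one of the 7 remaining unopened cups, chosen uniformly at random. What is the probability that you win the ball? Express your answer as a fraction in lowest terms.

Your original cup holds the ball with probability 1/9, so the other 8 collectively hold it with probability 8/9.
The host can always find an empty cup to open, so this doesn't change that 8/9; it is now spread over the 7 remaining unopened cups.
P(win by switching) = (8/9) · (1/7) = 8/63.

8/63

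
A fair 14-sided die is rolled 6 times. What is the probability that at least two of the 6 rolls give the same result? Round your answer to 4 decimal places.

P(all 6 different) = 14/14 · 13/14 · ··· · 9/14 ≈ 0.2872.
P(at least two equal) = 1 − 0.2872 = 0.7128.

0.7128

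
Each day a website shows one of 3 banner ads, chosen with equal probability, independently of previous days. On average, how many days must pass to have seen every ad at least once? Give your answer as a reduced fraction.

11/2

After i distinct types are collected, each trial gives a new one with probability (3−i)/3, so the expected wait for the next new type is 3/(3−i).
E = 3/3 + 3/2 + 3/1 = 11/2.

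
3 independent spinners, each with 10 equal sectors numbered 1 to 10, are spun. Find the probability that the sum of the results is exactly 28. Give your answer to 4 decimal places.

There are 10^3 = 1000 equally likely outcomes.
The number of ordered 3-tuples from {1,…,10} summing to 28 is 6.
P(sum = 28) = 6/1000 = 3/500 ≈ 0.0060.

0.0060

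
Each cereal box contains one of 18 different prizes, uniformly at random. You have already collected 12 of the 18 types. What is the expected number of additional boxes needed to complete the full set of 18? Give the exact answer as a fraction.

441/10

Starting from 12 distinct types, each trial gives a new one with probability (18−i)/18 when i types are held, so the wait for the next new type is 18/(18−i).
E = 18/6 + 18/5 + 18/4 + 18/3 + 18/2 + 18/1 = 441/10.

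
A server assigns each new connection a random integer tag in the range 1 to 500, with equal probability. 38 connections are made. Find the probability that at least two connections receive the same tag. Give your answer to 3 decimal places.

0.764

It's easier to compute the probability that all 38 are distinct.
P(all distinct) = 500/500 · 499/500 · ··· · 463/500 ≈ 0.236.
So the probability of at least one match is 1 − 0.236 = 0.764.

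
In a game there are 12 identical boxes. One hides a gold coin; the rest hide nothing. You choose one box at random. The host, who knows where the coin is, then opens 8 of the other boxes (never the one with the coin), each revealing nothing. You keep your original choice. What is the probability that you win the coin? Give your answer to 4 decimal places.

The host can always open 8 empty boxes regardless of your choice, so the reveals give no information about your original box.
P(win by staying) = 1/12 ≈ 0.0833.

0.0833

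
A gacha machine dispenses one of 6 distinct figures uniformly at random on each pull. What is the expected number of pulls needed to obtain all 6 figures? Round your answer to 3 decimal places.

After i distinct types are collected, each trial gives a new one with probability (6−i)/6, so the expected wait for the next new type is 6/(6−i).
E = 6/6 + 6/5 + 6/4 + 6/3 + 6/2 + 6/1 = 147/10 ≈ 14.700.

14.700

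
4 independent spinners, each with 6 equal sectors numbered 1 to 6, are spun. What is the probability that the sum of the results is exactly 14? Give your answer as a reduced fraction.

There are 6^4 = 1296 equally likely outcomes.
The number of ordered 4-tuples from {1,…,6} summing to 14 is 146.
P(sum = 14) = 146/1296 = 73/648.

73/648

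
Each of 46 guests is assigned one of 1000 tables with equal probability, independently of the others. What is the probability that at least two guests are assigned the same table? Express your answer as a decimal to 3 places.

0.650

It's easier to compute the probability that all 46 are distinct.
P(all distinct) = 1000/1000 · 999/1000 · ··· · 955/1000 ≈ 0.350.
So the probability of at least one match is 1 − 0.350 = 0.650.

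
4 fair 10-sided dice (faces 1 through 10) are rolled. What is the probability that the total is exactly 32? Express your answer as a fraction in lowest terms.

33/2000

There are 10^4 = 10000 equally likely outcomes.
The number of ordered 4-tuples from {1,…,10} summing to 32 is 165.
P(sum = 32) = 165/10000 = 33/2000.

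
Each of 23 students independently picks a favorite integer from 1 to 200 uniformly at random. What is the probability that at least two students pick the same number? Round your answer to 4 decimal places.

It's easier to compute the probability that all 23 are distinct.
P(all distinct) = 200/200 · 199/200 · ··· · 178/200 ≈ 0.2684.
So the probability of at least one match is 1 − 0.2684 = 0.7316.

0.7316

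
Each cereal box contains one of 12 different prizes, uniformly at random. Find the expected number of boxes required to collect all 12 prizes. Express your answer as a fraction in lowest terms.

After i distinct types are collected, each trial gives a new one with probability (12−i)/12, so the expected wait for the next new type is 12/(12−i).
E = 12/12 + 12/11 + 12/10 + 12/9 + 12/8 + 12/7 + 12/6 + 12/5 + 12/4 + 12/3 + 12/2 + 12/1 = 86021/2310.

86021/2310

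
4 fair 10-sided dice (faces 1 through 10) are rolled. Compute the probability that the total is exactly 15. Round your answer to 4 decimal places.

0.0348

There are 10^4 = 10000 equally likely outcomes.
The number of ordered 4-tuples from {1,…,10} summing to 15 is 348.
P(sum = 15) = 348/10000 = 87/2500 ≈ 0.0348.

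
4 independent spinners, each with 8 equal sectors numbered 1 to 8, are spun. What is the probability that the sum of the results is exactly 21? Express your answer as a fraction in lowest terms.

71/1024

There are 8^4 = 4096 equally likely outcomes.
The number of ordered 4-tuples from {1,…,8} summing to 21 is 284.
P(sum = 21) = 284/4096 = 71/1024.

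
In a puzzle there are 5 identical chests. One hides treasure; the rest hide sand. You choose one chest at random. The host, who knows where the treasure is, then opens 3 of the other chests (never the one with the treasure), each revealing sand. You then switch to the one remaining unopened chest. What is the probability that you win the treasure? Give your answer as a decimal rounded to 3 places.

0.800

Your original chest holds the treasure with probability 1/5, so the other 4 collectively hold it with probability 4/5.
The host can always find 3 empty chests to open, so the reveals don't change that 4/5; it is now spread over the 1 remaining unopened chest.
P(win by switching) = (4/5) · (1/1) = 4/5 ≈ 0.800.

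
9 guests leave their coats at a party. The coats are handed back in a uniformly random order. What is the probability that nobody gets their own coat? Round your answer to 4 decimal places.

This is the derangement probability: permutations of 9 with no fixed point.
D(9) = 9! · (1 − 1/1! + 1/2! − ··· + (−1)^9/9!) = 133496.
P = 133496/362880 = 16687/45360 ≈ 0.3679.

0.3679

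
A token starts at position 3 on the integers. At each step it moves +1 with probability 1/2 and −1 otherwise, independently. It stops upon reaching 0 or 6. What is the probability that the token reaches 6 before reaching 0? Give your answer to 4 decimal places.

0.5000

With a fair step, P(i) = ½P(i−1) + ½P(i+1) with P(0)=0, P(6)=1 has the linear solution P(i) = i/6.
P(3) = 3/6 = 1/2 ≈ 0.5000.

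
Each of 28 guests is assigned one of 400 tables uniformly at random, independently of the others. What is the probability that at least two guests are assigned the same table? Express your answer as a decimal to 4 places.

It's easier to compute the probability that all 28 are distinct.
P(all distinct) = 400/400 · 399/400 · ··· · 373/400 ≈ 0.3801.
So the probability of at least one match is 1 − 0.3801 = 0.6199.

0.6199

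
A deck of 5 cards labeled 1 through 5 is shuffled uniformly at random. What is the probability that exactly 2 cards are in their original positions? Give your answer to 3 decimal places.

Choose which 2 of the 5 are fixed: C(5,2) = 10 ways.
The remaining 3 must have no fixed point: D(3) = 2.
P = 10·2/120 = 1/6 ≈ 0.167.

0.167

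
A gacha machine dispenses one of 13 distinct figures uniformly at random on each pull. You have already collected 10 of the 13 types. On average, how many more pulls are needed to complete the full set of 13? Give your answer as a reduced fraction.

Starting from 10 distinct types, each trial gives a new one with probability (13−i)/13 when i types are held, so the wait for the next new type is 13/(13−i).
E = 13/3 + 13/2 + 13/1 = 143/6.

143/6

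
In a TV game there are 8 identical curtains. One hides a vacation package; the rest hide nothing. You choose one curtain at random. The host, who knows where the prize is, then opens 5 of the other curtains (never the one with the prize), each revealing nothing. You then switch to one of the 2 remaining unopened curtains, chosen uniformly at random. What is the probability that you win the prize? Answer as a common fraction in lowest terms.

Your original curtain holds the prize with probability 1/8, so the other 7 collectively hold it with probability 7/8.
The host can always find 5 empty curtains to open, so the reveals don't change that 7/8; it is now spread over the 2 remaining unopened curtains.
P(win by switching) = (7/8) · (1/2) = 7/16.

7/16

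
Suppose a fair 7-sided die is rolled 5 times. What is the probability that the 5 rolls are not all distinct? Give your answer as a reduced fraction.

P(all 5 different) = 7/7 · 6/7 · ··· · 3/7 = 360/2401.
P(at least two equal) = 1 − 360/2401 = 2041/2401.

2041/2401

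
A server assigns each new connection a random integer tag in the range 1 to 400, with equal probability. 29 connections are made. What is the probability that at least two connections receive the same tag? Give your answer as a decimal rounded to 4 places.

It's easier to compute the probability that all 29 are distinct.
P(all distinct) = 400/400 · 399/400 · ··· · 372/400 ≈ 0.3535.
So the probability of at least one match is 1 − 0.3535 = 0.6465.

0.6465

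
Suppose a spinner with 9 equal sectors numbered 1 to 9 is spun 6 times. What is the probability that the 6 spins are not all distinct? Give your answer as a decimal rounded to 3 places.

0.886

P(all 6 different) = 9/9 · 8/9 · ··· · 4/9 ≈ 0.114.
P(at least two equal) = 1 − 0.114 = 0.886.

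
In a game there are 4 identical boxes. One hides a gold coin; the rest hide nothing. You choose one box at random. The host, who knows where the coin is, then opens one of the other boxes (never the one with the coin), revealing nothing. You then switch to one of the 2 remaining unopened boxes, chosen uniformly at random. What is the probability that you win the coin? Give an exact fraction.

Your original box holds the coin with probability 1/4, so the other 3 collectively hold it with probability 3/4.
The host can always find an empty box to open, so this doesn't change that 3/4; it is now spread over the 2 remaining unopened boxes.
P(win by switching) = (3/4) · (1/2) = 3/8.

3/8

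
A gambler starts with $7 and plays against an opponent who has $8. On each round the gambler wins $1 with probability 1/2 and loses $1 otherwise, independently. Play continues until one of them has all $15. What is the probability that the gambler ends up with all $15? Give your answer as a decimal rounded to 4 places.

With a fair step, P(i) = ½P(i−1) + ½P(i+1) with P(0)=0, P(15)=1 has the linear solution P(i) = i/15.
P(7) = 7/15 ≈ 0.4667.

0.4667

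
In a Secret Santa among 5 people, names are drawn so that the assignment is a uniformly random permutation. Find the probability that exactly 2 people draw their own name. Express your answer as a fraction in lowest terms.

Choose which 2 of the 5 are fixed: C(5,2) = 10 ways.
The remaining 3 must have no fixed point: D(3) = 2.
P = 10·2/120 = 1/6.

1/6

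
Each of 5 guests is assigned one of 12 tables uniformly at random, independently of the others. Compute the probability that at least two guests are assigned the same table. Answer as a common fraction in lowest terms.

It's easier to compute the probability that all 5 are distinct.
P(all distinct) = 12/12 · 11/12 · ··· · 8/12 = 55/144.
So the probability of at least one match is 1 − 55/144 = 89/144.

89/144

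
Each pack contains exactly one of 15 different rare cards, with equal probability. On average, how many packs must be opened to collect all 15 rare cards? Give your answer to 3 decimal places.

After i distinct types are collected, each trial gives a new one with probability (15−i)/15, so the expected wait for the next new type is 15/(15−i).
E = 15/15 + 15/14 + 15/13 + 15/12 + 15/11 + 15/10 + 15/9 + 15/8 + 15/7 + 15/6 + 15/5 + 15/4 + 15/3 + 15/2 + 15/1 = 1195757/24024 ≈ 49.773.

49.773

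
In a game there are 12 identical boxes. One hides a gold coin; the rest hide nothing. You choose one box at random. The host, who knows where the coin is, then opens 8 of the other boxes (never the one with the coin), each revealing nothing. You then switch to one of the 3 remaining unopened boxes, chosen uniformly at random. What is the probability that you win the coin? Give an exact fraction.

11/36

Your original box holds the coin with probability 1/12, so the other 11 collectively hold it with probability 11/12.
The host can always find 8 empty boxes to open, so the reveals don't change that 11/12; it is now spread over the 3 remaining unopened boxes.
P(win by switching) = (11/12) · (1/3) = 11/36.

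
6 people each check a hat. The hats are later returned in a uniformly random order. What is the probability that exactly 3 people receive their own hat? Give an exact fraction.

1/18

Choose which 3 of the 6 are fixed: C(6,3) = 20 ways.
The remaining 3 must have no fixed point: D(3) = 2.
P = 20·2/720 = 1/18.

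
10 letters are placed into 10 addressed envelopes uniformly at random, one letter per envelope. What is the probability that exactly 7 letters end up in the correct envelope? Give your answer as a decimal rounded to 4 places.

0.0001

Choose which 7 of the 10 are fixed: C(10,7) = 120 ways.
The remaining 3 must have no fixed point: D(3) = 2.
P = 120·2/3628800 = 1/15120 ≈ 0.0001.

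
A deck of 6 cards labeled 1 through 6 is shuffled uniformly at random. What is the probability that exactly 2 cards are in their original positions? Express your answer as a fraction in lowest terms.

Choose which 2 of the 6 are fixed: C(6,2) = 15 ways.
The remaining 4 must have no fixed point: D(4) = 9.
P = 15·9/720 = 3/16.

3/16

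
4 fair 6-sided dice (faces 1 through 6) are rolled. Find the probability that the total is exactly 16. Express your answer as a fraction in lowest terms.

There are 6^4 = 1296 equally likely outcomes.
The number of ordered 4-tuples from {1,…,6} summing to 16 is 125.
P(sum = 16) = 125/1296.

125/1296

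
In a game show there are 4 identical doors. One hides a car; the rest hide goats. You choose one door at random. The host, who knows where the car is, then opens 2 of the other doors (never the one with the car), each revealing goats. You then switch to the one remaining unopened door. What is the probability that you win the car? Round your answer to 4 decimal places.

0.7500

Your original door holds the car with probability 1/4, so the other 3 collectively hold it with probability 3/4.
The host can always find 2 empty doors to open, so the reveals don't change that 3/4; it is now spread over the 1 remaining unopened door.
P(win by switching) = (3/4) · (1/1) = 3/4 ≈ 0.7500.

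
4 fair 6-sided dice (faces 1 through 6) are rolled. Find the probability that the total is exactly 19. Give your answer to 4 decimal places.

There are 6^4 = 1296 equally likely outcomes.
The number of ordered 4-tuples from {1,…,6} summing to 19 is 56.
P(sum = 19) = 56/1296 = 7/162 ≈ 0.0432.

0.0432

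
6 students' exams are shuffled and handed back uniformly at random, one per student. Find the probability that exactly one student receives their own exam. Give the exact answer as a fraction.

11/30

Choose which one is fixed: C(6,1) = 6 ways.
The remaining 5 must have no fixed point: D(5) = 44.
P = 6·44/720 = 11/30.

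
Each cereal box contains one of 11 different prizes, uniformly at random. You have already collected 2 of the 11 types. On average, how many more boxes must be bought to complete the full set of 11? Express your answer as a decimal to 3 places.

Starting from 2 distinct types, each trial gives a new one with probability (11−i)/11 when i types are held, so the wait for the next new type is 11/(11−i).
E = 11/9 + 11/8 + 11/7 + 11/6 + 11/5 + 11/4 + 11/3 + 11/2 + 11/1 = 78419/2520 ≈ 31.119.

31.119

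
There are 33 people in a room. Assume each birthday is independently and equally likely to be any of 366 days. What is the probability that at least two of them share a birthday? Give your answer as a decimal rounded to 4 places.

It's easier to compute the probability that all 33 are distinct.
P(all distinct) = 366/366 · 365/366 · ··· · 334/366 ≈ 0.2260.
So the probability of at least one match is 1 − 0.2260 = 0.7740.

0.7740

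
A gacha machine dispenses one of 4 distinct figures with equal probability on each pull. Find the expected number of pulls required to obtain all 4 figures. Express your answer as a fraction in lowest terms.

After i distinct types are collected, each trial gives a new one with probability (4−i)/4, so the expected wait for the next new type is 4/(4−i).
E = 4/4 + 4/3 + 4/2 + 4/1 = 25/3.

25/3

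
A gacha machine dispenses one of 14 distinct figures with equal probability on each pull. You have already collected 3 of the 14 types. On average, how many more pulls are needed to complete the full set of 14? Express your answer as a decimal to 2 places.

Starting from 3 distinct types, each trial gives a new one with probability (14−i)/14 when i types are held, so the wait for the next new type is 14/(14−i).
E = 14/11 + 14/10 + 14/9 + 14/8 + 14/7 + 14/6 + 14/5 + 14/4 + 14/3 + 14/2 + 14/1 = 83711/1980 ≈ 42.28.

42.28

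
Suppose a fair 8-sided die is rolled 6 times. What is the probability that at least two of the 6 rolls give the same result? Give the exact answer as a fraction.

P(all 6 different) = 8/8 · 7/8 · ··· · 3/8 = 315/4096.
P(at least two equal) = 1 − 315/4096 = 3781/4096.

3781/4096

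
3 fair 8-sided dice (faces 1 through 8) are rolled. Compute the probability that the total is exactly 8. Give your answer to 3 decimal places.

There are 8^3 = 512 equally likely outcomes.
The number of ordered 3-tuples from {1,…,8} summing to 8 is 21.
P(sum = 8) = 21/512 ≈ 0.041.

0.041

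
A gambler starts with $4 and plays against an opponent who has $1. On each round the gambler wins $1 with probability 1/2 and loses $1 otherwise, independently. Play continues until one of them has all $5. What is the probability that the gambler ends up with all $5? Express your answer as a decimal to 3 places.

0.800

With a fair step, P(i) = ½P(i−1) + ½P(i+1) with P(0)=0, P(5)=1 has the linear solution P(i) = i/5.
P(4) = 4/5 ≈ 0.800.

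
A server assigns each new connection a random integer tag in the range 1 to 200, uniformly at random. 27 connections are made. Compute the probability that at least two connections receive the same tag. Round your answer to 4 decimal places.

0.8409

It's easier to compute the probability that all 27 are distinct.
P(all distinct) = 200/200 · 199/200 · ··· · 174/200 ≈ 0.1591.
So the probability of at least one match is 1 − 0.1591 = 0.8409.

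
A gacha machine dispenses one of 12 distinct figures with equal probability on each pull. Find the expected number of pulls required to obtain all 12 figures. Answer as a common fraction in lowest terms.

86021/2310

After i distinct types are collected, each trial gives a new one with probability (12−i)/12, so the expected wait for the next new type is 12/(12−i).
E = 12/12 + 12/11 + 12/10 + 12/9 + 12/8 + 12/7 + 12/6 + 12/5 + 12/4 + 12/3 + 12/2 + 12/1 = 86021/2310.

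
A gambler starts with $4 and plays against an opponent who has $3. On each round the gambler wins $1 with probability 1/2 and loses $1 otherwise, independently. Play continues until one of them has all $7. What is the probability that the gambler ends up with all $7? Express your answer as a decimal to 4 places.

With a fair step, P(i) = ½P(i−1) + ½P(i+1) with P(0)=0, P(7)=1 has the linear solution P(i) = i/7.
P(4) = 4/7 ≈ 0.5714.

0.5714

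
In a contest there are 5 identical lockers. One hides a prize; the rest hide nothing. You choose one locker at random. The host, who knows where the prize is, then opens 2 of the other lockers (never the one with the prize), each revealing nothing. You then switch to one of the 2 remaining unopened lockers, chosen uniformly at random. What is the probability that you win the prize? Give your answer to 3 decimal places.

Your original locker holds the prize with probability 1/5, so the other 4 collectively hold it with probability 4/5.
The host can always find 2 empty lockers to open, so the reveals don't change that 4/5; it is now spread over the 2 remaining unopened lockers.
P(win by switching) = (4/5) · (1/2) = 2/5 ≈ 0.400.

0.400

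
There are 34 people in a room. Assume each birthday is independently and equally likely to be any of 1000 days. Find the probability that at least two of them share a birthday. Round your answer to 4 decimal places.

It's easier to compute the probability that all 34 are distinct.
P(all distinct) = 1000/1000 · 999/1000 · ··· · 967/1000 ≈ 0.5670.
So the probability of at least one match is 1 − 0.5670 = 0.4330.

0.4330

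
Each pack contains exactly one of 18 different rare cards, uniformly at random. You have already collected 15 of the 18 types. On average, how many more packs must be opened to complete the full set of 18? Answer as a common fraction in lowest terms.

Starting from 15 distinct types, each trial gives a new one with probability (18−i)/18 when i types are held, so the wait for the next new type is 18/(18−i).
E = 18/3 + 18/2 + 18/1 = 33.

33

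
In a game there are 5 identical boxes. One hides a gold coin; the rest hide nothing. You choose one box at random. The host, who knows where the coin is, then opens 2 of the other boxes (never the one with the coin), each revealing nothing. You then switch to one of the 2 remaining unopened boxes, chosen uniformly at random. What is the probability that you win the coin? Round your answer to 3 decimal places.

0.400

Your original box holds the coin with probability 1/5, so the other 4 collectively hold it with probability 4/5.
The host can always find 2 empty boxes to open, so the reveals don't change that 4/5; it is now spread over the 2 remaining unopened boxes.
P(win by switching) = (4/5) · (1/2) = 2/5 ≈ 0.400.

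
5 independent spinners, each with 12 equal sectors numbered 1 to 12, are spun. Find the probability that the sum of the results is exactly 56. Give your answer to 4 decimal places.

0.0003

There are 12^5 = 248832 equally likely outcomes.
The number of ordered 5-tuples from {1,…,12} summing to 56 is 70.
P(sum = 56) = 70/248832 = 35/124416 ≈ 0.0003.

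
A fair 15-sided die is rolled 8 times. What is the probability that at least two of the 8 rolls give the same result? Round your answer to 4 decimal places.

P(all 8 different) = 15/15 · 14/15 · ··· · 8/15 ≈ 0.1012.
P(at least two equal) = 1 − 0.1012 = 0.8988.

0.8988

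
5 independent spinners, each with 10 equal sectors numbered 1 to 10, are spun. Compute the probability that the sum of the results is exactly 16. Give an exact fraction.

67/5000

There are 10^5 = 100000 equally likely outcomes.
The number of ordered 5-tuples from {1,…,10} summing to 16 is 1340.
P(sum = 16) = 1340/100000 = 67/5000.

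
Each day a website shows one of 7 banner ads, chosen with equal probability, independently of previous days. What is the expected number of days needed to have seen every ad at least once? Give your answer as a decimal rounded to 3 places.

After i distinct types are collected, each trial gives a new one with probability (7−i)/7, so the expected wait for the next new type is 7/(7−i).
E = 7/7 + 7/6 + 7/5 + 7/4 + 7/3 + 7/2 + 7/1 = 363/20 ≈ 18.150.

18.150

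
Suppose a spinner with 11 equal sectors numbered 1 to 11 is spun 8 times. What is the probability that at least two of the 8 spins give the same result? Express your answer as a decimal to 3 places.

P(all 8 different) = 11/11 · 10/11 · ··· · 4/11 ≈ 0.031.
P(at least two equal) = 1 − 0.031 = 0.969.

0.969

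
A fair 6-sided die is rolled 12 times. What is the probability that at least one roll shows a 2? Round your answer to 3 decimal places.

0.888

P(no roll shows a 2) = (5/6)^12 ≈ 0.112.
P(at least one) = 1 − 0.112 = 0.888.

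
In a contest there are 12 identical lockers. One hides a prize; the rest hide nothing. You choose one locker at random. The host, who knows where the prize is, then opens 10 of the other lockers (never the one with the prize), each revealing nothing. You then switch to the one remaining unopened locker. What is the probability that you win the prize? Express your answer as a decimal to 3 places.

Your original locker holds the prize with probability 1/12, so the other 11 collectively hold it with probability 11/12.
The host can always find 10 empty lockers to open, so the reveals don't change that 11/12; it is now spread over the 1 remaining unopened locker.
P(win by switching) = (11/12) · (1/1) = 11/12 ≈ 0.917.

0.917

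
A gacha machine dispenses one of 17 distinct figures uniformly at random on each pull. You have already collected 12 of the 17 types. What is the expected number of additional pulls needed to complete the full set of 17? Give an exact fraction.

2329/60

Starting from 12 distinct types, each trial gives a new one with probability (17−i)/17 when i types are held, so the wait for the next new type is 17/(17−i).
E = 17/5 + 17/4 + 17/3 + 17/2 + 17/1 = 2329/60.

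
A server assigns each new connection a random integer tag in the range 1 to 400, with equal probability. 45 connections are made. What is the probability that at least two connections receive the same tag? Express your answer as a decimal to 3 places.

0.924

It's easier to compute the probability that all 45 are distinct.
P(all distinct) = 400/400 · 399/400 · ··· · 356/400 ≈ 0.076.
So the probability of at least one match is 1 − 0.076 = 0.924.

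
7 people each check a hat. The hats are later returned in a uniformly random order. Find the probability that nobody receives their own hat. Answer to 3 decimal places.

0.368

This is the derangement probability: permutations of 7 with no fixed point.
D(7) = 7! · (1 − 1/1! + 1/2! − ··· + (−1)^7/7!) = 1854.
P = 1854/5040 = 103/280 ≈ 0.368.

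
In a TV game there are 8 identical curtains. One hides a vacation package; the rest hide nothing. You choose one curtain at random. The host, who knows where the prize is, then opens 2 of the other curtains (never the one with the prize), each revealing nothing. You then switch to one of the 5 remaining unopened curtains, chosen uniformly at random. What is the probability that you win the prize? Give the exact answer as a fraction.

Your original curtain holds the prize with probability 1/8, so the other 7 collectively hold it with probability 7/8.
The host can always find 2 empty curtains to open, so the reveals don't change that 7/8; it is now spread over the 5 remaining unopened curtains.
P(win by switching) = (7/8) · (1/5) = 7/40.

7/40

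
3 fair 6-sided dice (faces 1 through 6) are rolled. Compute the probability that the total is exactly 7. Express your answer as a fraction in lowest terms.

There are 6^3 = 216 equally likely outcomes.
The number of ordered 3-tuples from {1,…,6} summing to 7 is 15.
P(sum = 7) = 15/216 = 5/72.

5/72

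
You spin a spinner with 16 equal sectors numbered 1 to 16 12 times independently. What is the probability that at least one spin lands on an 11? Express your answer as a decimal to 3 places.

P(no spin lands on an 11) = (15/16)^12 ≈ 0.461.
P(at least one) = 1 − 0.461 = 0.539.

0.539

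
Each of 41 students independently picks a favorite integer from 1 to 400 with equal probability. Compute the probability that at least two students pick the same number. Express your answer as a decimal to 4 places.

It's easier to compute the probability that all 41 are distinct.
P(all distinct) = 400/400 · 399/400 · ··· · 360/400 ≈ 0.1197.
So the probability of at least one match is 1 − 0.1197 = 0.8803.

0.8803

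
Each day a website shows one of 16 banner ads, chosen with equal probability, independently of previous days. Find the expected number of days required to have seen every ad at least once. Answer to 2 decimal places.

54.09

After i distinct types are collected, each trial gives a new one with probability (16−i)/16, so the expected wait for the next new type is 16/(16−i).
E = 16/16 + 16/15 + 16/14 + 16/13 + 16/12 + 16/11 + 16/10 + 16/9 + 16/8 + 16/7 + 16/6 + 16/5 + 16/4 + 16/3 + 16/2 + 16/1 = 2436559/45045 ≈ 54.09.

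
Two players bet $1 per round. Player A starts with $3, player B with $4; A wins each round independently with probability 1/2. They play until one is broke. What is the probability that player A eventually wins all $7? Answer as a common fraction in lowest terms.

With a fair step, P(i) = ½P(i−1) + ½P(i+1) with P(0)=0, P(7)=1 has the linear solution P(i) = i/7.
P(3) = 3/7.

3/7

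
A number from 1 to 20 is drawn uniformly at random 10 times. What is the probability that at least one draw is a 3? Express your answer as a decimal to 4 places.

P(no draw is a 3) = (19/20)^10 ≈ 0.5987.
P(at least one) = 1 − 0.5987 = 0.4013.

0.4013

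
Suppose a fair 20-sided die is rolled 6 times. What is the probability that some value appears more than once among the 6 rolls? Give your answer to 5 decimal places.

P(all 6 different) = 20/20 · 19/20 · ··· · 15/20 ≈ 0.43605.
P(at least two equal) = 1 − 0.43605 = 0.56395.

0.56395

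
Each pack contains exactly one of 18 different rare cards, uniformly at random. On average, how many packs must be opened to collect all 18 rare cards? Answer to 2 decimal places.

62.91

After i distinct types are collected, each trial gives a new one with probability (18−i)/18, so the expected wait for the next new type is 18/(18−i).
E = 18/18 + 18/17 + 18/16 + 18/15 + 18/14 + 18/13 + 18/12 + 18/11 + 18/10 + 18/9 + 18/8 + 18/7 + 18/6 + 18/5 + 18/4 + 18/3 + 18/2 + 18/1 = 42822903/680680 ≈ 62.91.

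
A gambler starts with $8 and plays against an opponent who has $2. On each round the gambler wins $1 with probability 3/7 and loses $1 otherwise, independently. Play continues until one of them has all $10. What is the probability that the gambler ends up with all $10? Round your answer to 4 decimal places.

Let r = q/p = (4/7)/(3/7) = 4/3. The recurrence P(i) = p·P(i+1) + q·P(i−1) with P(0)=0, P(10)=1 gives P(i) = (1 − r^i)/(1 − r^10).
P(8) = (1 − (4/3)^8) / (1 − (4/3)^10) = 75825/141361 ≈ 0.5364.

0.5364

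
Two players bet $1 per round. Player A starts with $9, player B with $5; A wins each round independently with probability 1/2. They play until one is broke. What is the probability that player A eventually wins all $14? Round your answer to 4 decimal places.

With a fair step, P(i) = ½P(i−1) + ½P(i+1) with P(0)=0, P(14)=1 has the linear solution P(i) = i/14.
P(9) = 9/14 ≈ 0.6429.

0.6429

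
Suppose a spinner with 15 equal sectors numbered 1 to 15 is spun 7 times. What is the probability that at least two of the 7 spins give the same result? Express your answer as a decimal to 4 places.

P(all 7 different) = 15/15 · 14/15 · ··· · 9/15 ≈ 0.1898.
P(at least two equal) = 1 − 0.1898 = 0.8102.

0.8102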